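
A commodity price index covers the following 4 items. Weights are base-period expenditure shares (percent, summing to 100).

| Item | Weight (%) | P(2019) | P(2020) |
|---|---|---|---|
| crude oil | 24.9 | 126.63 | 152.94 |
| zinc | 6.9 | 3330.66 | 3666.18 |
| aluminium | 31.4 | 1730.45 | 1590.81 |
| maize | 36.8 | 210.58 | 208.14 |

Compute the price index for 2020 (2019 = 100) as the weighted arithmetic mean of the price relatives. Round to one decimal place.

102.9

crude oil: 24.9 × (152.94/126.63) = 24.9 × 1.207771 = 30.0735
zinc: 6.9 × (3666.18/3330.66) = 6.9 × 1.100737 = 7.5951
aluminium: 31.4 × (1590.81/1730.45) = 31.4 × 0.919304 = 28.8662
maize: 36.8 × (208.14/210.58) = 36.8 × 0.988413 = 36.3736
Index = Σ wᵢ·(p₁ᵢ/p₀ᵢ) = 30.0735 + 7.5951 + 28.8662 + 36.3736 = 102.9083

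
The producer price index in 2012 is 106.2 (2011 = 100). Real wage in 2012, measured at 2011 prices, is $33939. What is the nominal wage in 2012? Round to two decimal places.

Nominal = Real × (Index/100) = 33939 × (106.2/100)
        = 33939 × 1.062 = 36043.2180

36043.22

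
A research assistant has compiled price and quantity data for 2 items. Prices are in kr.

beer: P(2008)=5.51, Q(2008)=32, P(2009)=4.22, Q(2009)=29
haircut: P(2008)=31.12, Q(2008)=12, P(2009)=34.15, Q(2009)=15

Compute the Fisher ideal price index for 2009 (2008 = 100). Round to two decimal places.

Laspeyres component (base-period weights):
ΣP(2009)Q(2008) = 4.22×32 + 34.15×12 = 135.04 + 409.8 = 544.84
ΣP(2008)Q(2008) = 5.51×32 + 31.12×12 = 176.32 + 373.44 = 549.76
L = 544.84 / 549.76 × 100 = 99.1051
Paasche component (current-period weights):
ΣP(2009)Q(2009) = 4.22×29 + 34.15×15 = 122.38 + 512.25 = 634.63
ΣP(2008)Q(2009) = 5.51×29 + 31.12×15 = 159.79 + 466.8 = 626.59
P = 634.63 / 626.59 × 100 = 101.2831
Fisher = √(L × P) = √(99.1051 × 101.2831) = 100.1882

100.19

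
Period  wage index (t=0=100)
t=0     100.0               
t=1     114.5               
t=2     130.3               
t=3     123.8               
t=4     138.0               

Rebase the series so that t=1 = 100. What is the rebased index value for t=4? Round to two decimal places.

Rebased(t=4) = 138.0 / 114.5 × 100 = 120.5240

120.52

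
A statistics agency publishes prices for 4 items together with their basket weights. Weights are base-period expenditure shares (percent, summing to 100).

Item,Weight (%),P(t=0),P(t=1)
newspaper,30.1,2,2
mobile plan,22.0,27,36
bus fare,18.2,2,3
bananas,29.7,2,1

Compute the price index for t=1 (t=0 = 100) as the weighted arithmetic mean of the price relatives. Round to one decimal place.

newspaper: 30.1 × (2/2) = 30.1 × 1.000000 = 30.1000
mobile plan: 22.0 × (36/27) = 22.0 × 1.333333 = 29.3333
bus fare: 18.2 × (3/2) = 18.2 × 1.500000 = 27.3000
bananas: 29.7 × (1/2) = 29.7 × 0.500000 = 14.8500
Index = Σ wᵢ·(p₁ᵢ/p₀ᵢ) = 30.1000 + 29.3333 + 27.3000 + 14.8500 = 101.5833

101.6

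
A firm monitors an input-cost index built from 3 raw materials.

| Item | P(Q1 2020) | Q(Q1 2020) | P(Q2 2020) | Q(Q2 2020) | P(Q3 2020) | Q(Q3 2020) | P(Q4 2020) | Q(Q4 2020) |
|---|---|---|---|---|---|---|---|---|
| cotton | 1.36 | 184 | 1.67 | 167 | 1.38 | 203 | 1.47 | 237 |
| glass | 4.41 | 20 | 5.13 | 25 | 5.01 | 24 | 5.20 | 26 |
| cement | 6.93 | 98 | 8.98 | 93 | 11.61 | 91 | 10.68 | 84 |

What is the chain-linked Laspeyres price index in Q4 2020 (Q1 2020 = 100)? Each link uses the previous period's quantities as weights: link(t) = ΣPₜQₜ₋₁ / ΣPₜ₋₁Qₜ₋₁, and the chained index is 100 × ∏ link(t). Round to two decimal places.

Link Q1 2020→Q2 2020:
ΣP(Q2 2020)Q(Q1 2020) = 1.67×184 + 5.13×20 + 8.98×98 = 307.28 + 102.6 + 880.04 = 1289.92
ΣP(Q1 2020)Q(Q1 2020) = 1.36×184 + 4.41×20 + 6.93×98 = 250.24 + 88.2 + 679.14 = 1017.58
link = 1289.92/1017.58 = 1.267635
Link Q2 2020→Q3 2020:
ΣP(Q3 2020)Q(Q2 2020) = 1.38×167 + 5.01×25 + 11.61×93 = 230.46 + 125.25 + 1079.73 = 1435.44
ΣP(Q2 2020)Q(Q2 2020) = 1.67×167 + 5.13×25 + 8.98×93 = 278.89 + 128.25 + 835.14 = 1242.28
link = 1435.44/1242.28 = 1.155488
Link Q3 2020→Q4 2020:
ΣP(Q4 2020)Q(Q3 2020) = 1.47×203 + 5.20×24 + 10.68×91 = 298.41 + 124.8 + 971.88 = 1395.09
ΣP(Q3 2020)Q(Q3 2020) = 1.38×203 + 5.01×24 + 11.61×91 = 280.14 + 120.24 + 1056.51 = 1456.89
link = 1395.09/1456.89 = 0.957581
Chained index = 100 × 1.267635 × 1.155488 × 0.957581 = 140.2605

140.26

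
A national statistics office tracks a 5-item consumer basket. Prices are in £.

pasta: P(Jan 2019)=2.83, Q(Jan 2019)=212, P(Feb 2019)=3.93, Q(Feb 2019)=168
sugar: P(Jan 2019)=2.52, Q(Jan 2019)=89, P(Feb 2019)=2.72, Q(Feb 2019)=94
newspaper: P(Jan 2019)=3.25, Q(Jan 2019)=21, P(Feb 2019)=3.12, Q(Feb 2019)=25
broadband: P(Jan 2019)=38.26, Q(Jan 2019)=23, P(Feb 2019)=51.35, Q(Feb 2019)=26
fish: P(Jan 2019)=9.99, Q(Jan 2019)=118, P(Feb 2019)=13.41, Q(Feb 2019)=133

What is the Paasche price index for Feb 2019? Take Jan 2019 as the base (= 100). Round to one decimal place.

Paasche price index uses current-period quantities as weights.
ΣP(Feb 2019)·Q(Feb 2019) = 3.93×168 + 2.72×94 + 3.12×25 + 51.35×26 + 13.41×133 = 660.24 + 255.68 + 78 + 1335.1 + 1783.53 = 4112.55
ΣP(Jan 2019)·Q(Feb 2019) = 2.83×168 + 2.52×94 + 3.25×25 + 38.26×26 + 9.99×133 = 475.44 + 236.88 + 81.25 + 994.76 + 1328.67 = 3117
Index = 4112.55 / 3117 × 100 = 131.9394

131.9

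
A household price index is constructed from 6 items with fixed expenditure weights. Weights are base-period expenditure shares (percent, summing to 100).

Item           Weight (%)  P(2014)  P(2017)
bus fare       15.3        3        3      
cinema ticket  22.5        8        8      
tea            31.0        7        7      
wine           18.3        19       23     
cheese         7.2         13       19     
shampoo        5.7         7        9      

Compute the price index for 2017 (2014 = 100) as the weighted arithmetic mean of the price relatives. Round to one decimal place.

108.8

bus fare: 15.3 × (3/3) = 15.3 × 1.000000 = 15.3000
cinema ticket: 22.5 × (8/8) = 22.5 × 1.000000 = 22.5000
tea: 31.0 × (7/7) = 31.0 × 1.000000 = 31.0000
wine: 18.3 × (23/19) = 18.3 × 1.210526 = 22.1526
cheese: 7.2 × (19/13) = 7.2 × 1.461538 = 10.5231
shampoo: 5.7 × (9/7) = 5.7 × 1.285714 = 7.3286
Index = Σ wᵢ·(p₁ᵢ/p₀ᵢ) = 15.3000 + 22.5000 + 31.0000 + 22.1526 + 10.5231 + 7.3286 = 108.8043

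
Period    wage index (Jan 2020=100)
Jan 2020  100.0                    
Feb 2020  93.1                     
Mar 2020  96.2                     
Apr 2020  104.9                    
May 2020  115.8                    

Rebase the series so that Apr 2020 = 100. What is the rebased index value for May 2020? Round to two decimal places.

Rebased(May 2020) = 115.8 / 104.9 × 100 = 110.3908

110.39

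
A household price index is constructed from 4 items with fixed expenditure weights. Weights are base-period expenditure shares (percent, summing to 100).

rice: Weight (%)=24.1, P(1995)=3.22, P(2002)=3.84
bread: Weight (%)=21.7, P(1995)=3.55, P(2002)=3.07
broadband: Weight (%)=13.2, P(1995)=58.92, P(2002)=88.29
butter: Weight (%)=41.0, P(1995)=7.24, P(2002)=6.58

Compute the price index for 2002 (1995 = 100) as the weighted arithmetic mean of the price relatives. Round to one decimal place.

rice: 24.1 × (3.84/3.22) = 24.1 × 1.192547 = 28.7404
bread: 21.7 × (3.07/3.55) = 21.7 × 0.864789 = 18.7659
broadband: 13.2 × (88.29/58.92) = 13.2 × 1.498473 = 19.7798
butter: 41.0 × (6.58/7.24) = 41.0 × 0.908840 = 37.2624
Index = Σ wᵢ·(p₁ᵢ/p₀ᵢ) = 28.7404 + 18.7659 + 19.7798 + 37.2624 = 104.5486

104.5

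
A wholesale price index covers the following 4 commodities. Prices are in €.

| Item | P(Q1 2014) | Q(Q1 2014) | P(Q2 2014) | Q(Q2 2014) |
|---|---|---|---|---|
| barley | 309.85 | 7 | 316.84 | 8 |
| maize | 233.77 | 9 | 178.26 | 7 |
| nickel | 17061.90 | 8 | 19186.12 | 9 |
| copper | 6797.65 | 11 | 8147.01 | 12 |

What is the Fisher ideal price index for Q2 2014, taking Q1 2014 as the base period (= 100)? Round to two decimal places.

114.59

Laspeyres component (base-period weights):
ΣP(Q2 2014)Q(Q1 2014) = 316.84×7 + 178.26×9 + 19186.12×8 + 8147.01×11 = 2217.88 + 1604.34 + 153488.96 + 89617.11 = 246928.29
ΣP(Q1 2014)Q(Q1 2014) = 309.85×7 + 233.77×9 + 17061.90×8 + 6797.65×11 = 2168.95 + 2103.93 + 136495.2 + 74774.15 = 215542.23
L = 246928.29 / 215542.23 × 100 = 114.5614
Paasche component (current-period weights):
ΣP(Q2 2014)Q(Q2 2014) = 316.84×8 + 178.26×7 + 19186.12×9 + 8147.01×12 = 2534.72 + 1247.82 + 172675.08 + 97764.12 = 274221.74
ΣP(Q1 2014)Q(Q2 2014) = 309.85×8 + 233.77×7 + 17061.90×9 + 6797.65×12 = 2478.8 + 1636.39 + 153557.1 + 81571.8 = 239244.09
P = 274221.74 / 239244.09 × 100 = 114.6201
Fisher = √(L × P) = √(114.5614 × 114.6201) = 114.5908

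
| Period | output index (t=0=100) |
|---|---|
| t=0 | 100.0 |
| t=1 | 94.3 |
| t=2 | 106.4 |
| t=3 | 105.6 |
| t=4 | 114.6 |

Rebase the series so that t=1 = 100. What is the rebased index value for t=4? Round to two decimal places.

121.53

Rebased(t=4) = 114.6 / 94.3 × 100 = 121.5270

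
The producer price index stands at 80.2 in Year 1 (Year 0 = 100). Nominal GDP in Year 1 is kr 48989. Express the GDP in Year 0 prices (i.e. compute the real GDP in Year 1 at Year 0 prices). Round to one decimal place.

Real = Nominal ÷ (Index/100) = 48989 ÷ (80.2/100)
     = 48989 ÷ 0.802 = 61083.5411

61083.5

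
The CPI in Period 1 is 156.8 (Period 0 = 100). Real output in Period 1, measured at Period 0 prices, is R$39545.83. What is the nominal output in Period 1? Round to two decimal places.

Nominal = Real × (Index/100) = 39545.83 × (156.8/100)
        = 39545.83 × 1.568 = 62007.8614

62007.86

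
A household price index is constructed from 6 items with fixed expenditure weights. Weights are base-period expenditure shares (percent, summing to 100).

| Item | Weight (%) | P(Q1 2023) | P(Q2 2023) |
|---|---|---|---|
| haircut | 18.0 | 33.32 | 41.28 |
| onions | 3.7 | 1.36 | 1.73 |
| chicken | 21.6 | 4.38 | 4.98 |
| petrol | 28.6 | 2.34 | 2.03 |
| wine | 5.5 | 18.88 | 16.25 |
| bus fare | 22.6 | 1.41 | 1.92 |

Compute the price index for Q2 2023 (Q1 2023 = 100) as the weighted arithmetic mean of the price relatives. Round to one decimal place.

111.9

haircut: 18.0 × (41.28/33.32) = 18.0 × 1.238896 = 22.3001
onions: 3.7 × (1.73/1.36) = 3.7 × 1.272059 = 4.7066
chicken: 21.6 × (4.98/4.38) = 21.6 × 1.136986 = 24.5589
petrol: 28.6 × (2.03/2.34) = 28.6 × 0.867521 = 24.8111
wine: 5.5 × (16.25/18.88) = 5.5 × 0.860699 = 4.7338
bus fare: 22.6 × (1.92/1.41) = 22.6 × 1.361702 = 30.7745
Index = Σ wᵢ·(p₁ᵢ/p₀ᵢ) = 22.3001 + 4.7066 + 24.5589 + 24.8111 + 4.7338 + 30.7745 = 111.8851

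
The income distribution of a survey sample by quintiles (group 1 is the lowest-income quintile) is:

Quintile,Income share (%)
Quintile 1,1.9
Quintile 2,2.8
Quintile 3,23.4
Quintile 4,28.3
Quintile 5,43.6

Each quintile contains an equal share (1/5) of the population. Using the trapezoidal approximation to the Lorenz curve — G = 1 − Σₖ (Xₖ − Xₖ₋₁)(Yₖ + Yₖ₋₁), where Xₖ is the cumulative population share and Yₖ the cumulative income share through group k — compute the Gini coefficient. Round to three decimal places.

0.436

Cumulative income shares Yₖ: 0.0190, 0.0470, 0.2810, 0.5640, 1.0000
Σ (Xₖ−Xₖ₋₁)(Yₖ+Yₖ₋₁) = (1/5)(0.0190+0.0000) + (1/5)(0.0470+0.0190) + (1/5)(0.2810+0.0470) + (1/5)(0.5640+0.2810) + (1/5)(1.0000+0.5640)
  = 0.0038 + 0.0132 + 0.0656 + 0.1690 + 0.3128 = 0.5644
G = 1 − 0.5644 = 0.4356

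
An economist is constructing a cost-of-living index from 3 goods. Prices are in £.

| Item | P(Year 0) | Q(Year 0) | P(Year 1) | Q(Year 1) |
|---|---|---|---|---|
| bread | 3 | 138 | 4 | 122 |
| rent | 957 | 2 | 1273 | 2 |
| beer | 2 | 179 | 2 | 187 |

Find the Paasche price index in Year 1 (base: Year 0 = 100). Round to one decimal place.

Paasche price index uses current-period quantities as weights.
ΣP(Year 1)·Q(Year 1) = 4×122 + 1273×2 + 2×187 = 488 + 2546 + 374 = 3408
ΣP(Year 0)·Q(Year 1) = 3×122 + 957×2 + 2×187 = 366 + 1914 + 374 = 2654
Index = 3408 / 2654 × 100 = 128.4099

128.4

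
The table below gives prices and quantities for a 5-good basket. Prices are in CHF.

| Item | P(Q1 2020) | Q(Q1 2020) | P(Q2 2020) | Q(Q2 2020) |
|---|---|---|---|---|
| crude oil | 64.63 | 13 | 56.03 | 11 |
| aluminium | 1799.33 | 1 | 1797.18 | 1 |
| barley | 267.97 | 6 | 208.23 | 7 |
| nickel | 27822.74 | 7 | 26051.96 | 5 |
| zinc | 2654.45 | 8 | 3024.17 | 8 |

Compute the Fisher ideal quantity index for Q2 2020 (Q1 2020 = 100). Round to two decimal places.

Laspeyres component (base-period weights):
ΣP(Q1 2020)Q(Q2 2020) = 64.63×11 + 1799.33×1 + 267.97×7 + 27822.74×5 + 2654.45×8 = 710.93 + 1799.33 + 1875.79 + 139113.7 + 21235.6 = 164735.35
ΣP(Q1 2020)Q(Q1 2020) = 64.63×13 + 1799.33×1 + 267.97×6 + 27822.74×7 + 2654.45×8 = 840.19 + 1799.33 + 1607.82 + 194759.18 + 21235.6 = 220242.12
L = 164735.35 / 220242.12 × 100 = 74.7974
Paasche component (current-period weights):
ΣP(Q2 2020)Q(Q2 2020) = 56.03×11 + 1797.18×1 + 208.23×7 + 26051.96×5 + 3024.17×8 = 616.33 + 1797.18 + 1457.61 + 130259.8 + 24193.36 = 158324.28
ΣP(Q2 2020)Q(Q1 2020) = 56.03×13 + 1797.18×1 + 208.23×6 + 26051.96×7 + 3024.17×8 = 728.39 + 1797.18 + 1249.38 + 182363.72 + 24193.36 = 210332.03
P = 158324.28 / 210332.03 × 100 = 75.2735
Fisher = √(L × P) = √(74.7974 × 75.2735) = 75.0351

75.04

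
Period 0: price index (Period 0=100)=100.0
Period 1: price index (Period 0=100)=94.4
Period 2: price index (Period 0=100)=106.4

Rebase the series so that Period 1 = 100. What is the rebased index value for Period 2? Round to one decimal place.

Rebased(Period 2) = 106.4 / 94.4 × 100 = 112.7119

112.7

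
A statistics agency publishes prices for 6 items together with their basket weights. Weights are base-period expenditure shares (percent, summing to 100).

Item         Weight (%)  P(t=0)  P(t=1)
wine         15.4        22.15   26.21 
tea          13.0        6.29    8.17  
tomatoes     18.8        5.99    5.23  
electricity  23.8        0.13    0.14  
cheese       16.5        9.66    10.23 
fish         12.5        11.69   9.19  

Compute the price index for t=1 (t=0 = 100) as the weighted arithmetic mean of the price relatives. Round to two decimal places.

wine: 15.4 × (26.21/22.15) = 15.4 × 1.183296 = 18.2228
tea: 13.0 × (8.17/6.29) = 13.0 × 1.298887 = 16.8855
tomatoes: 18.8 × (5.23/5.99) = 18.8 × 0.873122 = 16.4147
electricity: 23.8 × (0.14/0.13) = 23.8 × 1.076923 = 25.6308
cheese: 16.5 × (10.23/9.66) = 16.5 × 1.059006 = 17.4736
fish: 12.5 × (9.19/11.69) = 12.5 × 0.786142 = 9.8268
Index = Σ wᵢ·(p₁ᵢ/p₀ᵢ) = 18.2228 + 16.8855 + 16.4147 + 25.6308 + 17.4736 + 9.8268 = 104.4541

104.45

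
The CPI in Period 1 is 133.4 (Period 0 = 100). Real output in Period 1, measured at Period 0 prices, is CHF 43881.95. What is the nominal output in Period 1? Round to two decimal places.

58538.52

Nominal = Real × (Index/100) = 43881.95 × (133.4/100)
        = 43881.95 × 1.334 = 58538.5213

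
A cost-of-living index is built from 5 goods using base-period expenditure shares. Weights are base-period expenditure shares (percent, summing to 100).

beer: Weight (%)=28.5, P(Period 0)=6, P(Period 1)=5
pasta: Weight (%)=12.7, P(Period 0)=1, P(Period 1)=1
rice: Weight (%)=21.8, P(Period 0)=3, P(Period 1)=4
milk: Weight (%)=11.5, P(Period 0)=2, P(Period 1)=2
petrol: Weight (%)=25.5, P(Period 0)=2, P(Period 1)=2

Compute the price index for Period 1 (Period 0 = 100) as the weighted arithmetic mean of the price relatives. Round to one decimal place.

beer: 28.5 × (5/6) = 28.5 × 0.833333 = 23.7500
pasta: 12.7 × (1/1) = 12.7 × 1.000000 = 12.7000
rice: 21.8 × (4/3) = 21.8 × 1.333333 = 29.0667
milk: 11.5 × (2/2) = 11.5 × 1.000000 = 11.5000
petrol: 25.5 × (2/2) = 25.5 × 1.000000 = 25.5000
Index = Σ wᵢ·(p₁ᵢ/p₀ᵢ) = 23.7500 + 12.7000 + 29.0667 + 11.5000 + 25.5000 = 102.5167

102.5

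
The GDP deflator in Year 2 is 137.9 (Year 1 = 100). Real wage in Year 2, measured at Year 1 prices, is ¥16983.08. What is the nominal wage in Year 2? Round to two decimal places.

Nominal = Real × (Index/100) = 16983.08 × (137.9/100)
        = 16983.08 × 1.379 = 23419.6673

23419.67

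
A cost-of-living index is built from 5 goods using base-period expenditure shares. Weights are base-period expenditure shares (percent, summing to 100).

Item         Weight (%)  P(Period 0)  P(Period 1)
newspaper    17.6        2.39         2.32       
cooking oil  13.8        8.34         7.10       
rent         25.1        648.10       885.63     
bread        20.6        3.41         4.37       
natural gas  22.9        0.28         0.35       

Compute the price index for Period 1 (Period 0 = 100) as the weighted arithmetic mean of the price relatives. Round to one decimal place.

newspaper: 17.6 × (2.32/2.39) = 17.6 × 0.970711 = 17.0845
cooking oil: 13.8 × (7.10/8.34) = 13.8 × 0.851319 = 11.7482
rent: 25.1 × (885.63/648.10) = 25.1 × 1.366502 = 34.2992
bread: 20.6 × (4.37/3.41) = 20.6 × 1.281525 = 26.3994
natural gas: 22.9 × (0.35/0.28) = 22.9 × 1.250000 = 28.6250
Index = Σ wᵢ·(p₁ᵢ/p₀ᵢ) = 17.0845 + 11.7482 + 34.2992 + 26.3994 + 28.6250 = 118.1563

118.2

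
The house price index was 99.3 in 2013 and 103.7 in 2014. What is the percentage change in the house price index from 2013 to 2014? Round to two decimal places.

4.43%

Change = (103.7 − 99.3) / 99.3 × 100
       = 4.4 / 99.3 × 100 = 4.4310%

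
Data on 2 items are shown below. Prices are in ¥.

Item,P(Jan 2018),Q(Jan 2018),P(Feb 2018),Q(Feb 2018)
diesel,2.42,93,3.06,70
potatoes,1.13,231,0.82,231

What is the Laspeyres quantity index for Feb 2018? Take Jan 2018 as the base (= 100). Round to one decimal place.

88.5

Laspeyres quantity index uses base-period prices as weights.
ΣP(Jan 2018)·Q(Feb 2018) = 2.42×70 + 1.13×231 = 169.4 + 261.03 = 430.43
ΣP(Jan 2018)·Q(Jan 2018) = 2.42×93 + 1.13×231 = 225.06 + 261.03 = 486.09
Index = 430.43 / 486.09 × 100 = 88.5494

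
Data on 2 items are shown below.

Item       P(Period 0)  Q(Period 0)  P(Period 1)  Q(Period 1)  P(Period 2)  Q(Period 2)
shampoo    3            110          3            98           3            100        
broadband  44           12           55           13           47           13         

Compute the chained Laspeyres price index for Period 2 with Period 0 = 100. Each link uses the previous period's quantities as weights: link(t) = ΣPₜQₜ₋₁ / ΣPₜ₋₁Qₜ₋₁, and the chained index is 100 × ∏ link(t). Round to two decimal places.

Link Period 0→Period 1:
ΣP(Period 1)Q(Period 0) = 3×110 + 55×12 = 330 + 660 = 990
ΣP(Period 0)Q(Period 0) = 3×110 + 44×12 = 330 + 528 = 858
link = 990/858 = 1.153846
Link Period 1→Period 2:
ΣP(Period 2)Q(Period 1) = 3×98 + 47×13 = 294 + 611 = 905
ΣP(Period 1)Q(Period 1) = 3×98 + 55×13 = 294 + 715 = 1009
link = 905/1009 = 0.896928
Chained index = 100 × 1.153846 × 0.896928 = 103.4917

103.49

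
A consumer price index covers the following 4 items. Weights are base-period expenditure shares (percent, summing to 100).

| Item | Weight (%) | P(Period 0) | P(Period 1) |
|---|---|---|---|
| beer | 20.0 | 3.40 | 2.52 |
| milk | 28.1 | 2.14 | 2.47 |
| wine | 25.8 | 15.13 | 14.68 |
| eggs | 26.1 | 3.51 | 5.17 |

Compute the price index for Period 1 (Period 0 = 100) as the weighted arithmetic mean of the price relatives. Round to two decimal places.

beer: 20.0 × (2.52/3.40) = 20.0 × 0.741176 = 14.8235
milk: 28.1 × (2.47/2.14) = 28.1 × 1.154206 = 32.4332
wine: 25.8 × (14.68/15.13) = 25.8 × 0.970258 = 25.0327
eggs: 26.1 × (5.17/3.51) = 26.1 × 1.472934 = 38.4436
Index = Σ wᵢ·(p₁ᵢ/p₀ᵢ) = 14.8235 + 32.4332 + 25.0327 + 38.4436 = 110.7329

110.73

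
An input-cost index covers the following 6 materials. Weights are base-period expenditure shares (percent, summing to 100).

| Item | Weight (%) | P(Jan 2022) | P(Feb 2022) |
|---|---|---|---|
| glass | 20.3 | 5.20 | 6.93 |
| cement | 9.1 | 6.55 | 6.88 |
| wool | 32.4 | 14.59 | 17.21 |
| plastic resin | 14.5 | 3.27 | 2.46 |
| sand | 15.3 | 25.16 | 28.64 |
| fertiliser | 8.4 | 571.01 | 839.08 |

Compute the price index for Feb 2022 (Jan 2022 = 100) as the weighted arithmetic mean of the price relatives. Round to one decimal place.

115.5

glass: 20.3 × (6.93/5.20) = 20.3 × 1.332692 = 27.0537
cement: 9.1 × (6.88/6.55) = 9.1 × 1.050382 = 9.5585
wool: 32.4 × (17.21/14.59) = 32.4 × 1.179575 = 38.2182
plastic resin: 14.5 × (2.46/3.27) = 14.5 × 0.752294 = 10.9083
sand: 15.3 × (28.64/25.16) = 15.3 × 1.138315 = 17.4162
fertiliser: 8.4 × (839.08/571.01) = 8.4 × 1.469466 = 12.3435
Index = Σ wᵢ·(p₁ᵢ/p₀ᵢ) = 27.0537 + 9.5585 + 38.2182 + 10.9083 + 17.4162 + 12.3435 = 115.4983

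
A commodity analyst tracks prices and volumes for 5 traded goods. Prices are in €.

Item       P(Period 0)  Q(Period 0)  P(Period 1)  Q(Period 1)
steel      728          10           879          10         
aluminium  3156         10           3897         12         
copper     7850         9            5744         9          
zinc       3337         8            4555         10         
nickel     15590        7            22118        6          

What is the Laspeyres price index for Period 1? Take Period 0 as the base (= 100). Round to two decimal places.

118.51

Laspeyres price index uses base-period quantities as weights.
ΣP(Period 1)·Q(Period 0) = 879×10 + 3897×10 + 5744×9 + 4555×8 + 22118×7 = 8790 + 38970 + 51696 + 36440 + 154826 = 290722
ΣP(Period 0)·Q(Period 0) = 728×10 + 3156×10 + 7850×9 + 3337×8 + 15590×7 = 7280 + 31560 + 70650 + 26696 + 109130 = 245316
Index = 290722 / 245316 × 100 = 118.5092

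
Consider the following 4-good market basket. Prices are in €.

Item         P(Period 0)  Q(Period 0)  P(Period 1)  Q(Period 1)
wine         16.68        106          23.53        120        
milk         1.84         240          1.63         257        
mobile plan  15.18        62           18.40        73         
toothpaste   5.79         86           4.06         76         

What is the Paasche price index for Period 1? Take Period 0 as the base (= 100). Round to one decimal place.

Paasche price index uses current-period quantities as weights.
ΣP(Period 1)·Q(Period 1) = 23.53×120 + 1.63×257 + 18.40×73 + 4.06×76 = 2823.6 + 418.91 + 1343.2 + 308.56 = 4894.27
ΣP(Period 0)·Q(Period 1) = 16.68×120 + 1.84×257 + 15.18×73 + 5.79×76 = 2001.6 + 472.88 + 1108.14 + 440.04 = 4022.66
Index = 4894.27 / 4022.66 × 100 = 121.6675

121.7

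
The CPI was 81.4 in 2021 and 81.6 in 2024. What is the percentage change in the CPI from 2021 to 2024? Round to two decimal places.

Change = (81.6 − 81.4) / 81.4 × 100
       = 0.2 / 81.4 × 100 = 0.2457%

0.25%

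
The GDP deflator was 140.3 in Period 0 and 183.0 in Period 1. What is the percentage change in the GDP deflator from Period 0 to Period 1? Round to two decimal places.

Change = (183.0 − 140.3) / 140.3 × 100
       = 42.7 / 140.3 × 100 = 30.4348%

30.43%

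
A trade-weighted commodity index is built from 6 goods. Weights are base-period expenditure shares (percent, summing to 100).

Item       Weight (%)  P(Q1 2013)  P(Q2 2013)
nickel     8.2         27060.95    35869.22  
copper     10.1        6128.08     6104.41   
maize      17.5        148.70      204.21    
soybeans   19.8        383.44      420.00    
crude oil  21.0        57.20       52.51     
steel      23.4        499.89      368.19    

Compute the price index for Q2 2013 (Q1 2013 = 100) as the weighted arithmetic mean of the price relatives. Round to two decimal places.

nickel: 8.2 × (35869.22/27060.95) = 8.2 × 1.325497 = 10.8691
copper: 10.1 × (6104.41/6128.08) = 10.1 × 0.996137 = 10.0610
maize: 17.5 × (204.21/148.70) = 17.5 × 1.373302 = 24.0328
soybeans: 19.8 × (420.00/383.44) = 19.8 × 1.095347 = 21.6879
crude oil: 21.0 × (52.51/57.20) = 21.0 × 0.918007 = 19.2781
steel: 23.4 × (368.19/499.89) = 23.4 × 0.736542 = 17.2351
Index = Σ wᵢ·(p₁ᵢ/p₀ᵢ) = 10.8691 + 10.0610 + 24.0328 + 21.6879 + 19.2781 + 17.2351 = 103.1640

103.16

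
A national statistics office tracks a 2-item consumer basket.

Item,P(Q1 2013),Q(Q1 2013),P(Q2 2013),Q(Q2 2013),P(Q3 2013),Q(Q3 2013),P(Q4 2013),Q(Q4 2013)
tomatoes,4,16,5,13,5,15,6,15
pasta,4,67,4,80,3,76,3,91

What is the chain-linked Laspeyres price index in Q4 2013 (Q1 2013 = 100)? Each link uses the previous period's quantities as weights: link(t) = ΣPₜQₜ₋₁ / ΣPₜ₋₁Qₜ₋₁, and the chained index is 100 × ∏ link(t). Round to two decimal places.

Link Q1 2013→Q2 2013:
ΣP(Q2 2013)Q(Q1 2013) = 5×16 + 4×67 = 80 + 268 = 348
ΣP(Q1 2013)Q(Q1 2013) = 4×16 + 4×67 = 64 + 268 = 332
link = 348/332 = 1.048193
Link Q2 2013→Q3 2013:
ΣP(Q3 2013)Q(Q2 2013) = 5×13 + 3×80 = 65 + 240 = 305
ΣP(Q2 2013)Q(Q2 2013) = 5×13 + 4×80 = 65 + 320 = 385
link = 305/385 = 0.792208
Link Q3 2013→Q4 2013:
ΣP(Q4 2013)Q(Q3 2013) = 6×15 + 3×76 = 90 + 228 = 318
ΣP(Q3 2013)Q(Q3 2013) = 5×15 + 3×76 = 75 + 228 = 303
link = 318/303 = 1.049505
Chained index = 100 × 1.048193 × 0.792208 × 1.049505 = 87.1495

87.15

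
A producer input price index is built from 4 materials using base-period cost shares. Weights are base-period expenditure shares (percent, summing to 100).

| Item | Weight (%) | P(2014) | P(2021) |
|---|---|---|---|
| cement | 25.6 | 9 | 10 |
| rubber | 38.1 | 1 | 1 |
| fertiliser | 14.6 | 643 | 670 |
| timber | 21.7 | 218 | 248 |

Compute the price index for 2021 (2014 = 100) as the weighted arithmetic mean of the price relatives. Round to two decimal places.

106.44

cement: 25.6 × (10/9) = 25.6 × 1.111111 = 28.4444
rubber: 38.1 × (1/1) = 38.1 × 1.000000 = 38.1000
fertiliser: 14.6 × (670/643) = 14.6 × 1.041991 = 15.2131
timber: 21.7 × (248/218) = 21.7 × 1.137615 = 24.6862
Index = Σ wᵢ·(p₁ᵢ/p₀ᵢ) = 28.4444 + 38.1000 + 15.2131 + 24.6862 = 106.4437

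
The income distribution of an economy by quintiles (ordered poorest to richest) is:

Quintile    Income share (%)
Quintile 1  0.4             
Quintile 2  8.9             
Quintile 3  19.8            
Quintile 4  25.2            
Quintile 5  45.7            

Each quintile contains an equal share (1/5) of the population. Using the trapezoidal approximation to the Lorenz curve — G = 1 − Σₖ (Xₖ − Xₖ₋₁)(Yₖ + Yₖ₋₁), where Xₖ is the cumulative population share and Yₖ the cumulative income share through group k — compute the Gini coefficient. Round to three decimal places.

Cumulative income shares Yₖ: 0.0040, 0.0930, 0.2910, 0.5430, 1.0000
Σ (Xₖ−Xₖ₋₁)(Yₖ+Yₖ₋₁) = (1/5)(0.0040+0.0000) + (1/5)(0.0930+0.0040) + (1/5)(0.2910+0.0930) + (1/5)(0.5430+0.2910) + (1/5)(1.0000+0.5430)
  = 0.0008 + 0.0194 + 0.0768 + 0.1668 + 0.3086 = 0.5724
G = 1 − 0.5724 = 0.4276

0.428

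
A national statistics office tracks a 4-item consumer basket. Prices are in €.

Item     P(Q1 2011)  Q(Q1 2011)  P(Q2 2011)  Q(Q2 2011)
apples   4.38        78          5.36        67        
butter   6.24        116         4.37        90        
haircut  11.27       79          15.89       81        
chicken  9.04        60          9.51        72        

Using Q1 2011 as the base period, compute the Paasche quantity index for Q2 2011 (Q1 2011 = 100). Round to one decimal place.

99.0

Paasche quantity index uses current-period prices as weights.
ΣP(Q2 2011)·Q(Q2 2011) = 5.36×67 + 4.37×90 + 15.89×81 + 9.51×72 = 359.12 + 393.3 + 1287.09 + 684.72 = 2724.23
ΣP(Q2 2011)·Q(Q1 2011) = 5.36×78 + 4.37×116 + 15.89×79 + 9.51×60 = 418.08 + 506.92 + 1255.31 + 570.6 = 2750.91
Index = 2724.23 / 2750.91 × 100 = 99.0301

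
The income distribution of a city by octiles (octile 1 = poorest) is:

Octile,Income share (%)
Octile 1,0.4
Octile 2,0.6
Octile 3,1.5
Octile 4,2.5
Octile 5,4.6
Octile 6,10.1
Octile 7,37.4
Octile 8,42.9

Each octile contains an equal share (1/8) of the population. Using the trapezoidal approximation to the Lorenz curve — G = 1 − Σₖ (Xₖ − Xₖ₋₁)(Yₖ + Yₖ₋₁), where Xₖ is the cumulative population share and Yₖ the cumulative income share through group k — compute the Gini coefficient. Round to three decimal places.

0.637

Cumulative income shares Yₖ: 0.0040, 0.0100, 0.0250, 0.0500, 0.0960, 0.1970, 0.5710, 1.0000
Σ (Xₖ−Xₖ₋₁)(Yₖ+Yₖ₋₁) = (1/8)(0.0040+0.0000) + (1/8)(0.0100+0.0040) + (1/8)(0.0250+0.0100) + (1/8)(0.0500+0.0250) + (1/8)(0.0960+0.0500) + (1/8)(0.1970+0.0960) + (1/8)(0.5710+0.1970) + (1/8)(1.0000+0.5710)
  = 0.0005 + 0.0018 + 0.0044 + 0.0094 + 0.0183 + 0.0366 + 0.0960 + 0.1964 = 0.3633
G = 1 − 0.3633 = 0.6367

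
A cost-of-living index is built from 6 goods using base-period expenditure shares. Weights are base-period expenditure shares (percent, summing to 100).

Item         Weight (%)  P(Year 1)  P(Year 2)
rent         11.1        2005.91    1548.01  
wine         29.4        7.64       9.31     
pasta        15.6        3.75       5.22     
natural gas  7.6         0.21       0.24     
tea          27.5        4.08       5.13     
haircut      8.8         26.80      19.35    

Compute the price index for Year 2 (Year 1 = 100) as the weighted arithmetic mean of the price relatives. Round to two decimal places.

rent: 11.1 × (1548.01/2005.91) = 11.1 × 0.771725 = 8.5661
wine: 29.4 × (9.31/7.64) = 29.4 × 1.218586 = 35.8264
pasta: 15.6 × (5.22/3.75) = 15.6 × 1.392000 = 21.7152
natural gas: 7.6 × (0.24/0.21) = 7.6 × 1.142857 = 8.6857
tea: 27.5 × (5.13/4.08) = 27.5 × 1.257353 = 34.5772
haircut: 8.8 × (19.35/26.80) = 8.8 × 0.722015 = 6.3537
Index = Σ wᵢ·(p₁ᵢ/p₀ᵢ) = 8.5661 + 35.8264 + 21.7152 + 8.6857 + 34.5772 + 6.3537 = 115.7244

115.72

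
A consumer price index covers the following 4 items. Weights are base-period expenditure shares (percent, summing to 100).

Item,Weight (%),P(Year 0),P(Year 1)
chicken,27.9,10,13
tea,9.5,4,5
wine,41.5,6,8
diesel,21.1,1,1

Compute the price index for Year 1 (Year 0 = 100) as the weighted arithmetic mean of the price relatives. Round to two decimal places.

124.58

chicken: 27.9 × (13/10) = 27.9 × 1.300000 = 36.2700
tea: 9.5 × (5/4) = 9.5 × 1.250000 = 11.8750
wine: 41.5 × (8/6) = 41.5 × 1.333333 = 55.3333
diesel: 21.1 × (1/1) = 21.1 × 1.000000 = 21.1000
Index = Σ wᵢ·(p₁ᵢ/p₀ᵢ) = 36.2700 + 11.8750 + 55.3333 + 21.1000 = 124.5783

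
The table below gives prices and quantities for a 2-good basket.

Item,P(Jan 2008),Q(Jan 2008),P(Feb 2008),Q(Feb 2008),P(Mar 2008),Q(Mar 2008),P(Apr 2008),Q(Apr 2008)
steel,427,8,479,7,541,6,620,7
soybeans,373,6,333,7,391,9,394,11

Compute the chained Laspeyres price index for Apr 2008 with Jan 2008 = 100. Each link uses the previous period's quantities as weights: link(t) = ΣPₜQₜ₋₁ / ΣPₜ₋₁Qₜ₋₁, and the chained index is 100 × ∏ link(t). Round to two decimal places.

127.12

Link Jan 2008→Feb 2008:
ΣP(Feb 2008)Q(Jan 2008) = 479×8 + 333×6 = 3832 + 1998 = 5830
ΣP(Jan 2008)Q(Jan 2008) = 427×8 + 373×6 = 3416 + 2238 = 5654
link = 5830/5654 = 1.031128
Link Feb 2008→Mar 2008:
ΣP(Mar 2008)Q(Feb 2008) = 541×7 + 391×7 = 3787 + 2737 = 6524
ΣP(Feb 2008)Q(Feb 2008) = 479×7 + 333×7 = 3353 + 2331 = 5684
link = 6524/5684 = 1.147783
Link Mar 2008→Apr 2008:
ΣP(Apr 2008)Q(Mar 2008) = 620×6 + 394×9 = 3720 + 3546 = 7266
ΣP(Mar 2008)Q(Mar 2008) = 541×6 + 391×9 = 3246 + 3519 = 6765
link = 7266/6765 = 1.074058
Chained index = 100 × 1.031128 × 1.147783 × 1.074058 = 127.1160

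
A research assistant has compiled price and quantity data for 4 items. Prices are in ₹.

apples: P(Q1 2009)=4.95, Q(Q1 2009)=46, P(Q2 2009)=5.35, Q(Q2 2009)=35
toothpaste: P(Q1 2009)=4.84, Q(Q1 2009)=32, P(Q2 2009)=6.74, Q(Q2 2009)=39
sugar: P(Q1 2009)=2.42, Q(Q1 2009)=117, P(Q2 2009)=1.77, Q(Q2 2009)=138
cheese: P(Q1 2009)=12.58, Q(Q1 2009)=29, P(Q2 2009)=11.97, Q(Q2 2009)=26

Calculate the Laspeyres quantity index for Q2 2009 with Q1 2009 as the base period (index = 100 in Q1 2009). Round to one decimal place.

Laspeyres quantity index uses base-period prices as weights.
ΣP(Q1 2009)·Q(Q2 2009) = 4.95×35 + 4.84×39 + 2.42×138 + 12.58×26 = 173.25 + 188.76 + 333.96 + 327.08 = 1023.05
ΣP(Q1 2009)·Q(Q1 2009) = 4.95×46 + 4.84×32 + 2.42×117 + 12.58×29 = 227.7 + 154.88 + 283.14 + 364.82 = 1030.54
Index = 1023.05 / 1030.54 × 100 = 99.2732

99.3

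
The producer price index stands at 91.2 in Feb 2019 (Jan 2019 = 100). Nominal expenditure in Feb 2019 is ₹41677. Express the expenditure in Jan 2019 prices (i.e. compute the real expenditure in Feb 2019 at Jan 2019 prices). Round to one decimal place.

Real = Nominal ÷ (Index/100) = 41677 ÷ (91.2/100)
     = 41677 ÷ 0.912 = 45698.4649

45698.5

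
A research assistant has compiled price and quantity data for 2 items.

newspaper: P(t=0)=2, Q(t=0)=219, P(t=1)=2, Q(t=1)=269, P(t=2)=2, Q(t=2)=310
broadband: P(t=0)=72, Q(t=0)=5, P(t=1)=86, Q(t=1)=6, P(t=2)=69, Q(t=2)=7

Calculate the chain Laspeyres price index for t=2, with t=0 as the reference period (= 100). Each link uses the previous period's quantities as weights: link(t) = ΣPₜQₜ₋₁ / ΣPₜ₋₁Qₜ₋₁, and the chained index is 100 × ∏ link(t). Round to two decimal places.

98.25

Link t=0→t=1:
ΣP(t=1)Q(t=0) = 2×219 + 86×5 = 438 + 430 = 868
ΣP(t=0)Q(t=0) = 2×219 + 72×5 = 438 + 360 = 798
link = 868/798 = 1.087719
Link t=1→t=2:
ΣP(t=2)Q(t=1) = 2×269 + 69×6 = 538 + 414 = 952
ΣP(t=1)Q(t=1) = 2×269 + 86×6 = 538 + 516 = 1054
link = 952/1054 = 0.903226
Chained index = 100 × 1.087719 × 0.903226 = 98.2456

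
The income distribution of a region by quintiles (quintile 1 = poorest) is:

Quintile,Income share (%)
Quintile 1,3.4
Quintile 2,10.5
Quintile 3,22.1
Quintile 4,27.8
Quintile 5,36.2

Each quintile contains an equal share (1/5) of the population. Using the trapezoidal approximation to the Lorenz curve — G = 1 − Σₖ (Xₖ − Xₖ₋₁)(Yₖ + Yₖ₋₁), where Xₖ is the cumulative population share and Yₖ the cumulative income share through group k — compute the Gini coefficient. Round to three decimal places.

Cumulative income shares Yₖ: 0.0340, 0.1390, 0.3600, 0.6380, 1.0000
Σ (Xₖ−Xₖ₋₁)(Yₖ+Yₖ₋₁) = (1/5)(0.0340+0.0000) + (1/5)(0.1390+0.0340) + (1/5)(0.3600+0.1390) + (1/5)(0.6380+0.3600) + (1/5)(1.0000+0.6380)
  = 0.0068 + 0.0346 + 0.0998 + 0.1996 + 0.3276 = 0.6684
G = 1 − 0.6684 = 0.3316

0.332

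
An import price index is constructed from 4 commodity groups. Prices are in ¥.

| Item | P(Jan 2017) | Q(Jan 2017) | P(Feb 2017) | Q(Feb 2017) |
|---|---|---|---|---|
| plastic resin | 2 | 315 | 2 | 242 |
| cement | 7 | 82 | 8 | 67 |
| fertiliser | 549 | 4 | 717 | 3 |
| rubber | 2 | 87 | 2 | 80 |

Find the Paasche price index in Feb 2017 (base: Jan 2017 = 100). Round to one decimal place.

Paasche price index uses current-period quantities as weights.
ΣP(Feb 2017)·Q(Feb 2017) = 2×242 + 8×67 + 717×3 + 2×80 = 484 + 536 + 2151 + 160 = 3331
ΣP(Jan 2017)·Q(Feb 2017) = 2×242 + 7×67 + 549×3 + 2×80 = 484 + 469 + 1647 + 160 = 2760
Index = 3331 / 2760 × 100 = 120.6884

120.7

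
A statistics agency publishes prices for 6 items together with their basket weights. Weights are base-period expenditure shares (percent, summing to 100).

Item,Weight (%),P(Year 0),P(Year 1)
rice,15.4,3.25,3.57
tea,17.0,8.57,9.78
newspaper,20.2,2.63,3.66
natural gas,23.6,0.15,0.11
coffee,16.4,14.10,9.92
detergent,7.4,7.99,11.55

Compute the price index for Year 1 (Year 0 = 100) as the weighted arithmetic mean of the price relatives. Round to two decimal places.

rice: 15.4 × (3.57/3.25) = 15.4 × 1.098462 = 16.9163
tea: 17.0 × (9.78/8.57) = 17.0 × 1.141190 = 19.4002
newspaper: 20.2 × (3.66/2.63) = 20.2 × 1.391635 = 28.1110
natural gas: 23.6 × (0.11/0.15) = 23.6 × 0.733333 = 17.3067
coffee: 16.4 × (9.92/14.10) = 16.4 × 0.703546 = 11.5382
detergent: 7.4 × (11.55/7.99) = 7.4 × 1.445557 = 10.6971
Index = Σ wᵢ·(p₁ᵢ/p₀ᵢ) = 16.9163 + 19.4002 + 28.1110 + 17.3067 + 11.5382 + 10.6971 = 103.9695

103.97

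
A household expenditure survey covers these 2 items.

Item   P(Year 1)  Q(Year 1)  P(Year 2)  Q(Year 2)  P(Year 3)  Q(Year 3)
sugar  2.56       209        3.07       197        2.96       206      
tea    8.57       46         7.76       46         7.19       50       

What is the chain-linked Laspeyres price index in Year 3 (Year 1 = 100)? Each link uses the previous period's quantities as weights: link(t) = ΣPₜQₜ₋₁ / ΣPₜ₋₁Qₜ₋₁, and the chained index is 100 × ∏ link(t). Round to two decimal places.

102.11

Link Year 1→Year 2:
ΣP(Year 2)Q(Year 1) = 3.07×209 + 7.76×46 = 641.63 + 356.96 = 998.59
ΣP(Year 1)Q(Year 1) = 2.56×209 + 8.57×46 = 535.04 + 394.22 = 929.26
link = 998.59/929.26 = 1.074608
Link Year 2→Year 3:
ΣP(Year 3)Q(Year 2) = 2.96×197 + 7.19×46 = 583.12 + 330.74 = 913.86
ΣP(Year 2)Q(Year 2) = 3.07×197 + 7.76×46 = 604.79 + 356.96 = 961.75
link = 913.86/961.75 = 0.950205
Chained index = 100 × 1.074608 × 0.950205 = 102.1098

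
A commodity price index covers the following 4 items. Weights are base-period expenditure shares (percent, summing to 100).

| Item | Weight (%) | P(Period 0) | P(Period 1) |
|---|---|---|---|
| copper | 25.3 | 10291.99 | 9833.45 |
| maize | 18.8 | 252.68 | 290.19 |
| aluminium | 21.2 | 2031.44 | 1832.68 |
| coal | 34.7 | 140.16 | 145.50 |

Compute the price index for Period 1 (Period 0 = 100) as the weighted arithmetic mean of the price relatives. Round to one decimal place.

copper: 25.3 × (9833.45/10291.99) = 25.3 × 0.955447 = 24.1728
maize: 18.8 × (290.19/252.68) = 18.8 × 1.148449 = 21.5908
aluminium: 21.2 × (1832.68/2031.44) = 21.2 × 0.902158 = 19.1258
coal: 34.7 × (145.50/140.16) = 34.7 × 1.038099 = 36.0220
Index = Σ wᵢ·(p₁ᵢ/p₀ᵢ) = 24.1728 + 21.5908 + 19.1258 + 36.0220 = 100.9114

100.9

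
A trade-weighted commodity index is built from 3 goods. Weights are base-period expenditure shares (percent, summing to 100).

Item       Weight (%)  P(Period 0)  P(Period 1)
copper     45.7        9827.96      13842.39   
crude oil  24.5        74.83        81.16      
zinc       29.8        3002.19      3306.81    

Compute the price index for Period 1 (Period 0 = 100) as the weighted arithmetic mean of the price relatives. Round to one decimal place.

123.8

copper: 45.7 × (13842.39/9827.96) = 45.7 × 1.408470 = 64.3671
crude oil: 24.5 × (81.16/74.83) = 24.5 × 1.084592 = 26.5725
zinc: 29.8 × (3306.81/3002.19) = 29.8 × 1.101466 = 32.8237
Index = Σ wᵢ·(p₁ᵢ/p₀ᵢ) = 64.3671 + 26.5725 + 32.8237 = 123.7633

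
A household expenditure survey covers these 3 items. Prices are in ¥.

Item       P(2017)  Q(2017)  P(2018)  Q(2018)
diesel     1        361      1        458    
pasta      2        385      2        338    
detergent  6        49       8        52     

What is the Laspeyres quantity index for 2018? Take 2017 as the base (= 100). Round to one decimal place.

101.5

Laspeyres quantity index uses base-period prices as weights.
ΣP(2017)·Q(2018) = 1×458 + 2×338 + 6×52 = 458 + 676 + 312 = 1446
ΣP(2017)·Q(2017) = 1×361 + 2×385 + 6×49 = 361 + 770 + 294 = 1425
Index = 1446 / 1425 × 100 = 101.4737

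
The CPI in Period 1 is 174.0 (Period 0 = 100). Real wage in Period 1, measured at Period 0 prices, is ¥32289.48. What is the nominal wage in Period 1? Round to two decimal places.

56183.70

Nominal = Real × (Index/100) = 32289.48 × (174.0/100)
        = 32289.48 × 1.740 = 56183.6952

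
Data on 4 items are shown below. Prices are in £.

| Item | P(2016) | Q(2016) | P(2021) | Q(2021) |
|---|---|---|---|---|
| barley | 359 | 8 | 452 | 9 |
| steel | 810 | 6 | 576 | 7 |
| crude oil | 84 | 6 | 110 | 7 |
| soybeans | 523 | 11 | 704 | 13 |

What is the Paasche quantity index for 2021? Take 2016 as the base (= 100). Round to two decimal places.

116.45

Paasche quantity index uses current-period prices as weights.
ΣP(2021)·Q(2021) = 452×9 + 576×7 + 110×7 + 704×13 = 4068 + 4032 + 770 + 9152 = 18022
ΣP(2021)·Q(2016) = 452×8 + 576×6 + 110×6 + 704×11 = 3616 + 3456 + 660 + 7744 = 15476
Index = 18022 / 15476 × 100 = 116.4513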